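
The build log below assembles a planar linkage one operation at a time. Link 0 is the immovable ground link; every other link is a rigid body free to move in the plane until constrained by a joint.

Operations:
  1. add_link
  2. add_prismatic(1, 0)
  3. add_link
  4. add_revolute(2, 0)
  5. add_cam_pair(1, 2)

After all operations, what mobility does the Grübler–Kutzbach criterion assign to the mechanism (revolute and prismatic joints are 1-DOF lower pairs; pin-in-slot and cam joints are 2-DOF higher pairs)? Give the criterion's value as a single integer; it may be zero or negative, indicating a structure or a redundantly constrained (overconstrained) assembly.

ground; <1,0,0>
#1 <2,0,0>
P:1↔0 J1 <2,1,0>
#2 <3,1,0>
R:2↔0 J1 <3,2,0>
C:1↔2 J2 <3,2,1>
3×2 − 2×2 − 1×1 = 1

M = 1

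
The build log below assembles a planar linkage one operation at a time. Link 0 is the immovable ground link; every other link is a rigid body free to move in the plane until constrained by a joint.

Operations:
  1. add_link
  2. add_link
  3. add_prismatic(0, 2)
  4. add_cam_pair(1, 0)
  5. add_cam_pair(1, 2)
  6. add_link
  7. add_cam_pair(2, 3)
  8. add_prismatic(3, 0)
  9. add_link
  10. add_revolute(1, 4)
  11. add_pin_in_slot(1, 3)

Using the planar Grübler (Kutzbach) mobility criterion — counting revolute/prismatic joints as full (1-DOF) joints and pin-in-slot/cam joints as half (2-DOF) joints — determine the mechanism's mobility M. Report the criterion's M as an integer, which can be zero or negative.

ground; <1,0,0>
#1 <2,0,0>
#2 <3,0,0>
P:0↔2 J1 <3,1,0>
C:1↔0 J2 <3,1,1>
C:1↔2 J2 <3,1,2>
#3 <4,1,2>
C:2↔3 J2 <4,1,3>
P:3↔0 J1 <4,2,3>
#4 <5,2,3>
R:1↔4 J1 <5,3,3>
PS:1↔3 J2 <5,3,4>
3×4 − 2×3 − 1×4 = 2

M = 2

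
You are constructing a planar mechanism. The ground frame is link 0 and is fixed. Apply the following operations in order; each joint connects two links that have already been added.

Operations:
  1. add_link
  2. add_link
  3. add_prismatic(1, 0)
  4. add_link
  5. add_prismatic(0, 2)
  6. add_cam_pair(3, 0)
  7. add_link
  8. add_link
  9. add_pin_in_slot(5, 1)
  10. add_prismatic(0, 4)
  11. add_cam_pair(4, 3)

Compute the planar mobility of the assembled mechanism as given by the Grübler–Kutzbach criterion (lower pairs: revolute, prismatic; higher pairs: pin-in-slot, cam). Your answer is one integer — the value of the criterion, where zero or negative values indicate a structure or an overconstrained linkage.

L=1 J1=0 J2=0
add link → L=2 J1=0 J2=0
add link → L=3 J1=0 J2=0
P@1,0 dof=1 J1 → L=3 J1=1 J2=0
add link → L=4 J1=1 J2=0
P@0,2 dof=1 J1 → L=4 J1=2 J2=0
C@3,0 dof=2 J2 → L=4 J1=2 J2=1
add link → L=5 J1=2 J2=1
add link → L=6 J1=2 J2=1
PS@5,1 dof=2 J2 → L=6 J1=2 J2=2
P@0,4 dof=1 J1 → L=6 J1=3 J2=2
C@4,3 dof=2 J2 → L=6 J1=3 J2=3
M=3(L−1)−2J1−J2=3·5−2·3−3=6

M = 6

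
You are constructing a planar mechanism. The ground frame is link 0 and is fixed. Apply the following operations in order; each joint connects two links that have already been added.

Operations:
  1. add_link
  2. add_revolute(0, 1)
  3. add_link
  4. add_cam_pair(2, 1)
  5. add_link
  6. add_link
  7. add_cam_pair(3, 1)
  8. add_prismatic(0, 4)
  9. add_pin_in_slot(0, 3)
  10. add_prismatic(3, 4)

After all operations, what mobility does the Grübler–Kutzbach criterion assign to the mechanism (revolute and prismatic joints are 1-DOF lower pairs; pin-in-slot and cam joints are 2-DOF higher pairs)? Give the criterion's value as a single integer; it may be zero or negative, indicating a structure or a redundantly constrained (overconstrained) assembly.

M = 3

(L,J1,J2)=(1,0,0); link0 fixed
link1: (2,0,0)
R 0-1 [J1]: (2,1,0)
link2: (3,1,0)
C 2-1 [J2]: (3,1,1)
link3: (4,1,1)
link4: (5,1,1)
C 3-1 [J2]: (5,1,2)
P 0-4 [J1]: (5,2,2)
PS 0-3 [J2]: (5,2,3)
P 3-4 [J1]: (5,3,3)
Grübler: 3·4 − 2·3 − 3 = 3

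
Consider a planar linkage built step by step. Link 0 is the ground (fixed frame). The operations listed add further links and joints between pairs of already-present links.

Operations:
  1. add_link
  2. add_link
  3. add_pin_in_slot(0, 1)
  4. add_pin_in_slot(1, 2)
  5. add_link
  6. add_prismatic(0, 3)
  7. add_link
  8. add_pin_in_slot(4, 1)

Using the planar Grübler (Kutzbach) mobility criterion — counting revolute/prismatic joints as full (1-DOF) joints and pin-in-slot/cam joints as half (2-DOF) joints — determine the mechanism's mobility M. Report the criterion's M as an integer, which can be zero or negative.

[1;0;0] (link 0 is ground)
L+ [2;0;0]
L+ [3;0;0]
PS(0,1)∈J2 [3;0;1]
PS(1,2)∈J2 [3;0;2]
L+ [4;0;2]
P(0,3)∈J1 [4;1;2]
L+ [5;1;2]
PS(4,1)∈J2 [5;1;3]
mobility = 12 − 2 − 3 = 7

M = 7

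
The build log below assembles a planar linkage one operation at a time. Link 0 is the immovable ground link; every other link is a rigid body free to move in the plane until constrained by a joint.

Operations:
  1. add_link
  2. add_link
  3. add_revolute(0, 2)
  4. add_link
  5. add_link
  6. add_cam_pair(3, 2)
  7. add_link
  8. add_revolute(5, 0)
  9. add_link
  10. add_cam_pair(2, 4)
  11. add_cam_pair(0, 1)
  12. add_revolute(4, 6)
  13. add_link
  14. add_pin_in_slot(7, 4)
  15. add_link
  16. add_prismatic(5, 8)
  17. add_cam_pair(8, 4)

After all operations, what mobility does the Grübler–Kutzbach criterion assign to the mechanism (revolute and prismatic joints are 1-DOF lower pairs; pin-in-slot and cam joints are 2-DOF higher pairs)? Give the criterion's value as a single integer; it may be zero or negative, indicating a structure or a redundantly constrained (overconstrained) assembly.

ground; <1,0,0>
#1 <2,0,0>
#2 <3,0,0>
R:0↔2 J1 <3,1,0>
#3 <4,1,0>
#4 <5,1,0>
C:3↔2 J2 <5,1,1>
#5 <6,1,1>
R:5↔0 J1 <6,2,1>
#6 <7,2,1>
C:2↔4 J2 <7,2,2>
C:0↔1 J2 <7,2,3>
R:4↔6 J1 <7,3,3>
#7 <8,3,3>
PS:7↔4 J2 <8,3,4>
#8 <9,3,4>
P:5↔8 J1 <9,4,4>
C:8↔4 J2 <9,4,5>
3×8 − 2×4 − 1×5 = 11

M = 11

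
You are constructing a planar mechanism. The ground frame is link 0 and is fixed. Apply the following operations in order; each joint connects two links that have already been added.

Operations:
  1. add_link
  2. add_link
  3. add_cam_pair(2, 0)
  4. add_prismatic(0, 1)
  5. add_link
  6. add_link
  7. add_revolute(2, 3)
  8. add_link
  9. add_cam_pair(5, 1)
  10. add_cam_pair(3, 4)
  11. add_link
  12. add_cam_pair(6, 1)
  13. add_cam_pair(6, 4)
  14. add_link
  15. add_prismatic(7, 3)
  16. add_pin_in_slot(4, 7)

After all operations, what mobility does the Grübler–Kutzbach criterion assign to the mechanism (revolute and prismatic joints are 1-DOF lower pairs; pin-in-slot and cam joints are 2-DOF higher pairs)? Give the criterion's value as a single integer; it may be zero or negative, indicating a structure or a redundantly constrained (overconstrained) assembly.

M = 9

link 0 = ground. State L|J1|J2 = 1|0|0
+link1  2|0|0
+link2  3|0|0
C(2,0) f=2→J2  3|0|1
P(0,1) f=1→J1  3|1|1
+link3  4|1|1
+link4  5|1|1
R(2,3) f=1→J1  5|2|1
+link5  6|2|1
C(5,1) f=2→J2  6|2|2
C(3,4) f=2→J2  6|2|3
+link6  7|2|3
C(6,1) f=2→J2  7|2|4
C(6,4) f=2→J2  7|2|5
+link7  8|2|5
P(7,3) f=1→J1  8|3|5
PS(4,7) f=2→J2  8|3|6
M = 3(8−1)−2·3−6 = 21−6−6 = 9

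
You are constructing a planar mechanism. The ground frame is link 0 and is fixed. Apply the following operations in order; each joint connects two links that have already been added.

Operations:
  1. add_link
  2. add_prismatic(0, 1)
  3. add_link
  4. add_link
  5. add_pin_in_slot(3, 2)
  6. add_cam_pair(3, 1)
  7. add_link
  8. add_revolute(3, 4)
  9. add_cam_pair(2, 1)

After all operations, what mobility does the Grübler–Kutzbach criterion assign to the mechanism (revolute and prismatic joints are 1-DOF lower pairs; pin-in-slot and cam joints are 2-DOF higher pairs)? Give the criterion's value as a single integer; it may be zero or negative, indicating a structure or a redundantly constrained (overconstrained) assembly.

(L,J1,J2)=(1,0,0); link0 fixed
link1: (2,0,0)
P 0-1 [J1]: (2,1,0)
link2: (3,1,0)
link3: (4,1,0)
PS 3-2 [J2]: (4,1,1)
C 3-1 [J2]: (4,1,2)
link4: (5,1,2)
R 3-4 [J1]: (5,2,2)
C 2-1 [J2]: (5,2,3)
Grübler: 3·4 − 2·2 − 3 = 5

M = 5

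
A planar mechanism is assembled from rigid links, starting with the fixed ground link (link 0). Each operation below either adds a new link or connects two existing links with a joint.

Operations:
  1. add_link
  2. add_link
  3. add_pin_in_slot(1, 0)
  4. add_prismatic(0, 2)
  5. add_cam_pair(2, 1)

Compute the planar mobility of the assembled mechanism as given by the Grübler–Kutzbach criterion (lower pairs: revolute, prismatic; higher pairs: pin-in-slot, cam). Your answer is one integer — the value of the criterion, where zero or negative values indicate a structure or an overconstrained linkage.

L=1 J1=0 J2=0
add link → L=2 J1=0 J2=0
add link → L=3 J1=0 J2=0
PS@1,0 dof=2 J2 → L=3 J1=0 J2=1
P@0,2 dof=1 J1 → L=3 J1=1 J2=1
C@2,1 dof=2 J2 → L=3 J1=1 J2=2
M=3(L−1)−2J1−J2=3·2−2·1−2=2

M = 2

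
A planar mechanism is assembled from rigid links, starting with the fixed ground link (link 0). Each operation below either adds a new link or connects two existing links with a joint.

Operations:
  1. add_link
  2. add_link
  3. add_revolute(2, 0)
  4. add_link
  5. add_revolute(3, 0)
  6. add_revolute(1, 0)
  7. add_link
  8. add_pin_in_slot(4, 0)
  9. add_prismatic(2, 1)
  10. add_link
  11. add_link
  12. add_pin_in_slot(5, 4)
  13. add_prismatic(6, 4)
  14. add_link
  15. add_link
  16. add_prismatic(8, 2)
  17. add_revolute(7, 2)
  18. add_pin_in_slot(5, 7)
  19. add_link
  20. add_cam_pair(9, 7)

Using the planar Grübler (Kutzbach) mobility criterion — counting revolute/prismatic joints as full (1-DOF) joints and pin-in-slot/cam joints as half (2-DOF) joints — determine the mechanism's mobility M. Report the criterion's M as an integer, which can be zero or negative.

(L,J1,J2)=(1,0,0); link0 fixed
link1: (2,0,0)
link2: (3,0,0)
R 2-0 [J1]: (3,1,0)
link3: (4,1,0)
R 3-0 [J1]: (4,2,0)
R 1-0 [J1]: (4,3,0)
link4: (5,3,0)
PS 4-0 [J2]: (5,3,1)
P 2-1 [J1]: (5,4,1)
link5: (6,4,1)
link6: (7,4,1)
PS 5-4 [J2]: (7,4,2)
P 6-4 [J1]: (7,5,2)
link7: (8,5,2)
link8: (9,5,2)
P 8-2 [J1]: (9,6,2)
R 7-2 [J1]: (9,7,2)
PS 5-7 [J2]: (9,7,3)
link9: (10,7,3)
C 9-7 [J2]: (10,7,4)
Grübler: 3·9 − 2·7 − 4 = 9

M = 9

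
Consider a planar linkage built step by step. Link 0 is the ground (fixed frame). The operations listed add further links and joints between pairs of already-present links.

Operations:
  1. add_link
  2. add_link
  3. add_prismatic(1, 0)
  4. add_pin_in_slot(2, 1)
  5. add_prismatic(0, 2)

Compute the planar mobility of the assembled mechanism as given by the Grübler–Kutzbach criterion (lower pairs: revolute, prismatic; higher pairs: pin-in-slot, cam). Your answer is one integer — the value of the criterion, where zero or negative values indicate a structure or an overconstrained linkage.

ground; <1,0,0>
#1 <2,0,0>
#2 <3,0,0>
P:1↔0 J1 <3,1,0>
PS:2↔1 J2 <3,1,1>
P:0↔2 J1 <3,2,1>
3×2 − 2×2 − 1×1 = 1

M = 1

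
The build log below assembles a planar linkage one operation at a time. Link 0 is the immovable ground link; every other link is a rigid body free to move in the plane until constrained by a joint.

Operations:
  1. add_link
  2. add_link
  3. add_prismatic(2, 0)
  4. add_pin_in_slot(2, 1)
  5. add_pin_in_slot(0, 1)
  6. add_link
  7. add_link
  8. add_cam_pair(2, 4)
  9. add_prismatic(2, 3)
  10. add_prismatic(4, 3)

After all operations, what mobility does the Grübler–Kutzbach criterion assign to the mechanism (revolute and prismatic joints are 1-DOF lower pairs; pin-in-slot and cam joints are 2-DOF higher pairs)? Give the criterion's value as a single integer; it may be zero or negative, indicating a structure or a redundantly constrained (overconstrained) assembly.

link 0 = ground. State L|J1|J2 = 1|0|0
+link1  2|0|0
+link2  3|0|0
P(2,0) f=1→J1  3|1|0
PS(2,1) f=2→J2  3|1|1
PS(0,1) f=2→J2  3|1|2
+link3  4|1|2
+link4  5|1|2
C(2,4) f=2→J2  5|1|3
P(2,3) f=1→J1  5|2|3
P(4,3) f=1→J1  5|3|3
M = 3(5−1)−2·3−3 = 12−6−3 = 3

M = 3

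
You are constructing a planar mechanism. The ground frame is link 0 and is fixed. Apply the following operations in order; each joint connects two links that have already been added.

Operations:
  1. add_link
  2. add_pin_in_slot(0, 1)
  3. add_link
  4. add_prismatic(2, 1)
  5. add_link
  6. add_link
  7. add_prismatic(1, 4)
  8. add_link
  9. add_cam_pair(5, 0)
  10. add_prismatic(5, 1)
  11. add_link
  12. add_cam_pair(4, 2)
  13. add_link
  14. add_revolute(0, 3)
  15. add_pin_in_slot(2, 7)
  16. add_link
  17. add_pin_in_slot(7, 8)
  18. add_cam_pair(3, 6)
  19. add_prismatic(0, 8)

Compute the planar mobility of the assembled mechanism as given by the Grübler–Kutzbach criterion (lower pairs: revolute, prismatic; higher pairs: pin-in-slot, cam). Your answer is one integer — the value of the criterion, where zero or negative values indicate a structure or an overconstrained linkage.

M = 8

ground; <1,0,0>
#1 <2,0,0>
PS:0↔1 J2 <2,0,1>
#2 <3,0,1>
P:2↔1 J1 <3,1,1>
#3 <4,1,1>
#4 <5,1,1>
P:1↔4 J1 <5,2,1>
#5 <6,2,1>
C:5↔0 J2 <6,2,2>
P:5↔1 J1 <6,3,2>
#6 <7,3,2>
C:4↔2 J2 <7,3,3>
#7 <8,3,3>
R:0↔3 J1 <8,4,3>
PS:2↔7 J2 <8,4,4>
#8 <9,4,4>
PS:7↔8 J2 <9,4,5>
C:3↔6 J2 <9,4,6>
P:0↔8 J1 <9,5,6>
3×8 − 2×5 − 1×6 = 8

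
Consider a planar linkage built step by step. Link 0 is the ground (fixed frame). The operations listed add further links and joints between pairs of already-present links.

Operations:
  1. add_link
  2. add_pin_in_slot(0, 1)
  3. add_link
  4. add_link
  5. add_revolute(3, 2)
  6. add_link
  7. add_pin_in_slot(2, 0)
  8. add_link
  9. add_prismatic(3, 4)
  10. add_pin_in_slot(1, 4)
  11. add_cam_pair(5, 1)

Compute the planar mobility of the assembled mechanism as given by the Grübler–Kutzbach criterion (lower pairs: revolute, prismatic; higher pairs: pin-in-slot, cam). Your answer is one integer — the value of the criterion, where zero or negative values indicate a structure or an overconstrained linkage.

M = 7

(L,J1,J2)=(1,0,0); link0 fixed
link1: (2,0,0)
PS 0-1 [J2]: (2,0,1)
link2: (3,0,1)
link3: (4,0,1)
R 3-2 [J1]: (4,1,1)
link4: (5,1,1)
PS 2-0 [J2]: (5,1,2)
link5: (6,1,2)
P 3-4 [J1]: (6,2,2)
PS 1-4 [J2]: (6,2,3)
C 5-1 [J2]: (6,2,4)
Grübler: 3·5 − 2·2 − 4 = 7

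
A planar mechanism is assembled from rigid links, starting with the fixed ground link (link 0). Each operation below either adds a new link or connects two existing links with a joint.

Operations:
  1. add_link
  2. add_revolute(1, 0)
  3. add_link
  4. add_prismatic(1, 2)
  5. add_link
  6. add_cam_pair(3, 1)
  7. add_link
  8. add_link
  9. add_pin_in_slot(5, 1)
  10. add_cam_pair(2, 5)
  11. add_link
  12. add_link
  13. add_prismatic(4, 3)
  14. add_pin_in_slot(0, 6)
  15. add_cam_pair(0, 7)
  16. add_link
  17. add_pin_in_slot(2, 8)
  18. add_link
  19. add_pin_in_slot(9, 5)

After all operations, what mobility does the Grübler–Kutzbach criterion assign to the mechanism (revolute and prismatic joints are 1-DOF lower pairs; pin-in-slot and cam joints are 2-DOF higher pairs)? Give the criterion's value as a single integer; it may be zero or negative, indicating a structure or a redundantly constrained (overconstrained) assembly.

L=1 J1=0 J2=0
add link → L=2 J1=0 J2=0
R@1,0 dof=1 J1 → L=2 J1=1 J2=0
add link → L=3 J1=1 J2=0
P@1,2 dof=1 J1 → L=3 J1=2 J2=0
add link → L=4 J1=2 J2=0
C@3,1 dof=2 J2 → L=4 J1=2 J2=1
add link → L=5 J1=2 J2=1
add link → L=6 J1=2 J2=1
PS@5,1 dof=2 J2 → L=6 J1=2 J2=2
C@2,5 dof=2 J2 → L=6 J1=2 J2=3
add link → L=7 J1=2 J2=3
add link → L=8 J1=2 J2=3
P@4,3 dof=1 J1 → L=8 J1=3 J2=3
PS@0,6 dof=2 J2 → L=8 J1=3 J2=4
C@0,7 dof=2 J2 → L=8 J1=3 J2=5
add link → L=9 J1=3 J2=5
PS@2,8 dof=2 J2 → L=9 J1=3 J2=6
add link → L=10 J1=3 J2=6
PS@9,5 dof=2 J2 → L=10 J1=3 J2=7
M=3(L−1)−2J1−J2=3·9−2·3−7=14

M = 14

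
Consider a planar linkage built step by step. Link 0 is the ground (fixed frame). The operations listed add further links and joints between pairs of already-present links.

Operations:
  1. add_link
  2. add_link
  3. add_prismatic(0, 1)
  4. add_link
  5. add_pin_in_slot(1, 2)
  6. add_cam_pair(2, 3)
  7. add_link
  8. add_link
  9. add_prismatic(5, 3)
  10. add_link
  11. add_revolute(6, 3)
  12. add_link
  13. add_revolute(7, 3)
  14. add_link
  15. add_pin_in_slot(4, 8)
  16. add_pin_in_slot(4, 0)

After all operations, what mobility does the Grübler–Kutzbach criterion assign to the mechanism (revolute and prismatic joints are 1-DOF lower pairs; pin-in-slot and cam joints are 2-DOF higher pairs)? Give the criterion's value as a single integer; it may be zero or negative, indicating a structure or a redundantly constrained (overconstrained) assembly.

M = 12

L=1 J1=0 J2=0
add link → L=2 J1=0 J2=0
add link → L=3 J1=0 J2=0
P@0,1 dof=1 J1 → L=3 J1=1 J2=0
add link → L=4 J1=1 J2=0
PS@1,2 dof=2 J2 → L=4 J1=1 J2=1
C@2,3 dof=2 J2 → L=4 J1=1 J2=2
add link → L=5 J1=1 J2=2
add link → L=6 J1=1 J2=2
P@5,3 dof=1 J1 → L=6 J1=2 J2=2
add link → L=7 J1=2 J2=2
R@6,3 dof=1 J1 → L=7 J1=3 J2=2
add link → L=8 J1=3 J2=2
R@7,3 dof=1 J1 → L=8 J1=4 J2=2
add link → L=9 J1=4 J2=2
PS@4,8 dof=2 J2 → L=9 J1=4 J2=3
PS@4,0 dof=2 J2 → L=9 J1=4 J2=4
M=3(L−1)−2J1−J2=3·8−2·4−4=12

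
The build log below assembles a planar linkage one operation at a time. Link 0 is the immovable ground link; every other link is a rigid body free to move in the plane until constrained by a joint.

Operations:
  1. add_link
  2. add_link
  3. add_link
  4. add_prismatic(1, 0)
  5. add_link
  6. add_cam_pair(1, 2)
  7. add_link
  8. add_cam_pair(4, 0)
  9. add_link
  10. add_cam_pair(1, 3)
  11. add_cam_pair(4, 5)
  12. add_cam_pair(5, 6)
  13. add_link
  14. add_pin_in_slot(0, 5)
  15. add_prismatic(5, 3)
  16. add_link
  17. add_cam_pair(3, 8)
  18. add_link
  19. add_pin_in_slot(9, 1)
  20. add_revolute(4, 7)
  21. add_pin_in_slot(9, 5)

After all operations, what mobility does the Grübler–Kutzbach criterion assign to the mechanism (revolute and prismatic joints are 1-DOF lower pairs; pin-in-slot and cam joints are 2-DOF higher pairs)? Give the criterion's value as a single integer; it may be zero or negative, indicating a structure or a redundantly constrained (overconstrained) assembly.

[1;0;0] (link 0 is ground)
L+ [2;0;0]
L+ [3;0;0]
L+ [4;0;0]
P(1,0)∈J1 [4;1;0]
L+ [5;1;0]
C(1,2)∈J2 [5;1;1]
L+ [6;1;1]
C(4,0)∈J2 [6;1;2]
L+ [7;1;2]
C(1,3)∈J2 [7;1;3]
C(4,5)∈J2 [7;1;4]
C(5,6)∈J2 [7;1;5]
L+ [8;1;5]
PS(0,5)∈J2 [8;1;6]
P(5,3)∈J1 [8;2;6]
L+ [9;2;6]
C(3,8)∈J2 [9;2;7]
L+ [10;2;7]
PS(9,1)∈J2 [10;2;8]
R(4,7)∈J1 [10;3;8]
PS(9,5)∈J2 [10;3;9]
mobility = 27 − 6 − 9 = 12

M = 12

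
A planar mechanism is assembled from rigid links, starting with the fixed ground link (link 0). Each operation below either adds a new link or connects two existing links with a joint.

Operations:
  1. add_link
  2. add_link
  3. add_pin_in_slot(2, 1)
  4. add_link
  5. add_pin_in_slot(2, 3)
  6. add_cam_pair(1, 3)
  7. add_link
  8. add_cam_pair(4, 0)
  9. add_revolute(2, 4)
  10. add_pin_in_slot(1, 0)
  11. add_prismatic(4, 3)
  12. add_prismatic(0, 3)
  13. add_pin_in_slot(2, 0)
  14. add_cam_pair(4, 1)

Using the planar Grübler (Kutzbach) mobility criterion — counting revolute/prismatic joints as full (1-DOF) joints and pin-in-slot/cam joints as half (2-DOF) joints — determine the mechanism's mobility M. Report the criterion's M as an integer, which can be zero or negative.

M = -1

link 0 = ground. State L|J1|J2 = 1|0|0
+link1  2|0|0
+link2  3|0|0
PS(2,1) f=2→J2  3|0|1
+link3  4|0|1
PS(2,3) f=2→J2  4|0|2
C(1,3) f=2→J2  4|0|3
+link4  5|0|3
C(4,0) f=2→J2  5|0|4
R(2,4) f=1→J1  5|1|4
PS(1,0) f=2→J2  5|1|5
P(4,3) f=1→J1  5|2|5
P(0,3) f=1→J1  5|3|5
PS(2,0) f=2→J2  5|3|6
C(4,1) f=2→J2  5|3|7
M = 3(5−1)−2·3−7 = 12−6−7 = -1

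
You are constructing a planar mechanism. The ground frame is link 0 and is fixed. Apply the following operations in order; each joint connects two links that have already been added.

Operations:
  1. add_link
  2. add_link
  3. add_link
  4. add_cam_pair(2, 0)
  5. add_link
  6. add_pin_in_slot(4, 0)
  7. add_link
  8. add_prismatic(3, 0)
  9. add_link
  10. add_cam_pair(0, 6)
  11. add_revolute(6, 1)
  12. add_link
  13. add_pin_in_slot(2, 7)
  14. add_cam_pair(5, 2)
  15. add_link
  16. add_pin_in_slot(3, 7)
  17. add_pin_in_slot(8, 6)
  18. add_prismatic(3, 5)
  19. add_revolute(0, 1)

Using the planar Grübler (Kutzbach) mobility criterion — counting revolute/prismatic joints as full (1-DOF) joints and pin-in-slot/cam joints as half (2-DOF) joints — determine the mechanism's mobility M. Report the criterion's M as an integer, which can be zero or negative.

ground; <1,0,0>
#1 <2,0,0>
#2 <3,0,0>
#3 <4,0,0>
C:2↔0 J2 <4,0,1>
#4 <5,0,1>
PS:4↔0 J2 <5,0,2>
#5 <6,0,2>
P:3↔0 J1 <6,1,2>
#6 <7,1,2>
C:0↔6 J2 <7,1,3>
R:6↔1 J1 <7,2,3>
#7 <8,2,3>
PS:2↔7 J2 <8,2,4>
C:5↔2 J2 <8,2,5>
#8 <9,2,5>
PS:3↔7 J2 <9,2,6>
PS:8↔6 J2 <9,2,7>
P:3↔5 J1 <9,3,7>
R:0↔1 J1 <9,4,7>
3×8 − 2×4 − 1×7 = 9

M = 9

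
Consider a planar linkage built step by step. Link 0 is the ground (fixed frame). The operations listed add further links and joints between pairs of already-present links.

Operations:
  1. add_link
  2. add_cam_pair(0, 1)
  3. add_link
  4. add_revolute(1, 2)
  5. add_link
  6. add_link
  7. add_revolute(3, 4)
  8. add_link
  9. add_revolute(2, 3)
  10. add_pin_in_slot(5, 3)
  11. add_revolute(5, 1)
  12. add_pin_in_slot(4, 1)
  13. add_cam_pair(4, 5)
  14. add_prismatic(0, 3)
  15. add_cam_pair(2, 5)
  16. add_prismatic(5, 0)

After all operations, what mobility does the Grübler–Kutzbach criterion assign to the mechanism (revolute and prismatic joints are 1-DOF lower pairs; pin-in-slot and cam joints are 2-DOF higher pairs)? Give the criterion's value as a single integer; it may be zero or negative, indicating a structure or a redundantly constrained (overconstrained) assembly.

M = -2

link 0 = ground. State L|J1|J2 = 1|0|0
+link1  2|0|0
C(0,1) f=2→J2  2|0|1
+link2  3|0|1
R(1,2) f=1→J1  3|1|1
+link3  4|1|1
+link4  5|1|1
R(3,4) f=1→J1  5|2|1
+link5  6|2|1
R(2,3) f=1→J1  6|3|1
PS(5,3) f=2→J2  6|3|2
R(5,1) f=1→J1  6|4|2
PS(4,1) f=2→J2  6|4|3
C(4,5) f=2→J2  6|4|4
P(0,3) f=1→J1  6|5|4
C(2,5) f=2→J2  6|5|5
P(5,0) f=1→J1  6|6|5
M = 3(6−1)−2·6−5 = 15−12−5 = -2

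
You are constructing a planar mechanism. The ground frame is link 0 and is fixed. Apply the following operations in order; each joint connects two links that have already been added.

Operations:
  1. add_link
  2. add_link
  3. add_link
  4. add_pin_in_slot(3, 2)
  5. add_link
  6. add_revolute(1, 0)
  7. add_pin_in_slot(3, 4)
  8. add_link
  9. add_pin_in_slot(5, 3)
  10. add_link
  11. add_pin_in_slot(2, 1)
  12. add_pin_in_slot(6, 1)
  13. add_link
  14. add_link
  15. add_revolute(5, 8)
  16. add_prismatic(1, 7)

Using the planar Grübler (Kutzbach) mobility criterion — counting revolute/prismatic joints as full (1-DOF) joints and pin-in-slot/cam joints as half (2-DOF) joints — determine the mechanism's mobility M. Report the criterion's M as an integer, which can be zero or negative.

ground; <1,0,0>
#1 <2,0,0>
#2 <3,0,0>
#3 <4,0,0>
PS:3↔2 J2 <4,0,1>
#4 <5,0,1>
R:1↔0 J1 <5,1,1>
PS:3↔4 J2 <5,1,2>
#5 <6,1,2>
PS:5↔3 J2 <6,1,3>
#6 <7,1,3>
PS:2↔1 J2 <7,1,4>
PS:6↔1 J2 <7,1,5>
#7 <8,1,5>
#8 <9,1,5>
R:5↔8 J1 <9,2,5>
P:1↔7 J1 <9,3,5>
3×8 − 2×3 − 1×5 = 13

M = 13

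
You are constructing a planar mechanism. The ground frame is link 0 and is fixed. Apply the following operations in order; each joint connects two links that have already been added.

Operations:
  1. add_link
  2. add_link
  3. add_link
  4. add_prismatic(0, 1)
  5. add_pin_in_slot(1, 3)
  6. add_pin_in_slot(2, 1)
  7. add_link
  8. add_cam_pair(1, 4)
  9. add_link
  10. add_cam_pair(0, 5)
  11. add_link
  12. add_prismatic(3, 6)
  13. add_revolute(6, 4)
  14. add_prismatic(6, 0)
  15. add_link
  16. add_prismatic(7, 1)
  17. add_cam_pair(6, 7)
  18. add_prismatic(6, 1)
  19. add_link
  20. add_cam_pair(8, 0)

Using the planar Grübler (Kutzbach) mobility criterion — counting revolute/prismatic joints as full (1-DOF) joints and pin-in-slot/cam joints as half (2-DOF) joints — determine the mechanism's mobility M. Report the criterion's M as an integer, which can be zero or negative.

M = 6

[1;0;0] (link 0 is ground)
L+ [2;0;0]
L+ [3;0;0]
L+ [4;0;0]
P(0,1)∈J1 [4;1;0]
PS(1,3)∈J2 [4;1;1]
PS(2,1)∈J2 [4;1;2]
L+ [5;1;2]
C(1,4)∈J2 [5;1;3]
L+ [6;1;3]
C(0,5)∈J2 [6;1;4]
L+ [7;1;4]
P(3,6)∈J1 [7;2;4]
R(6,4)∈J1 [7;3;4]
P(6,0)∈J1 [7;4;4]
L+ [8;4;4]
P(7,1)∈J1 [8;5;4]
C(6,7)∈J2 [8;5;5]
P(6,1)∈J1 [8;6;5]
L+ [9;6;5]
C(8,0)∈J2 [9;6;6]
mobility = 24 − 12 − 6 = 6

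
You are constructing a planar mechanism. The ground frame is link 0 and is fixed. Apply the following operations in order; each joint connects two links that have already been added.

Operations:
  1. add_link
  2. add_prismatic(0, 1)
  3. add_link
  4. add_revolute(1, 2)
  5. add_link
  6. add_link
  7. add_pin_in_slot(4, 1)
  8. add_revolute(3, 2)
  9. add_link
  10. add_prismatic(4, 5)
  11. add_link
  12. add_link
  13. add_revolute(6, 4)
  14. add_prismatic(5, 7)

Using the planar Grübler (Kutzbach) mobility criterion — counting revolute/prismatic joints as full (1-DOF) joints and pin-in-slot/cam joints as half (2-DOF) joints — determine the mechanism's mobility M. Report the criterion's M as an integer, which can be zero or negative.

M = 8

link 0 = ground. State L|J1|J2 = 1|0|0
+link1  2|0|0
P(0,1) f=1→J1  2|1|0
+link2  3|1|0
R(1,2) f=1→J1  3|2|0
+link3  4|2|0
+link4  5|2|0
PS(4,1) f=2→J2  5|2|1
R(3,2) f=1→J1  5|3|1
+link5  6|3|1
P(4,5) f=1→J1  6|4|1
+link6  7|4|1
+link7  8|4|1
R(6,4) f=1→J1  8|5|1
P(5,7) f=1→J1  8|6|1
M = 3(8−1)−2·6−1 = 21−12−1 = 8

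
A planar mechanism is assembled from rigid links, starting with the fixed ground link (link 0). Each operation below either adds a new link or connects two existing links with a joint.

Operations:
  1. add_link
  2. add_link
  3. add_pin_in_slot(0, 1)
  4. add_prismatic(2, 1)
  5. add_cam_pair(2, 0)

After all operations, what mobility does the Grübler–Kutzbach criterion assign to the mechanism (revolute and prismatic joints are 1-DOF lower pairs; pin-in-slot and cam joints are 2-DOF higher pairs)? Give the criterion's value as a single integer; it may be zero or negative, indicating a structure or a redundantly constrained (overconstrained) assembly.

M = 2

link 0 = ground. State L|J1|J2 = 1|0|0
+link1  2|0|0
+link2  3|0|0
PS(0,1) f=2→J2  3|0|1
P(2,1) f=1→J1  3|1|1
C(2,0) f=2→J2  3|1|2
M = 3(3−1)−2·1−2 = 6−2−2 = 2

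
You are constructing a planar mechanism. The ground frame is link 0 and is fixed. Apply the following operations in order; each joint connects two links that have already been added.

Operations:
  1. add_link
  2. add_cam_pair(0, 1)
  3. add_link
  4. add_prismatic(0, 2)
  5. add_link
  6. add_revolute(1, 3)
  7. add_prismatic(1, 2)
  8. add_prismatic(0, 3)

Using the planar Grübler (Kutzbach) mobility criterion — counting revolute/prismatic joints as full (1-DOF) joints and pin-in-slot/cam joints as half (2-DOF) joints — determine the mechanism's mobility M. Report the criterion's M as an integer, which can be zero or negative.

ground; <1,0,0>
#1 <2,0,0>
C:0↔1 J2 <2,0,1>
#2 <3,0,1>
P:0↔2 J1 <3,1,1>
#3 <4,1,1>
R:1↔3 J1 <4,2,1>
P:1↔2 J1 <4,3,1>
P:0↔3 J1 <4,4,1>
3×3 − 2×4 − 1×1 = 0

M = 0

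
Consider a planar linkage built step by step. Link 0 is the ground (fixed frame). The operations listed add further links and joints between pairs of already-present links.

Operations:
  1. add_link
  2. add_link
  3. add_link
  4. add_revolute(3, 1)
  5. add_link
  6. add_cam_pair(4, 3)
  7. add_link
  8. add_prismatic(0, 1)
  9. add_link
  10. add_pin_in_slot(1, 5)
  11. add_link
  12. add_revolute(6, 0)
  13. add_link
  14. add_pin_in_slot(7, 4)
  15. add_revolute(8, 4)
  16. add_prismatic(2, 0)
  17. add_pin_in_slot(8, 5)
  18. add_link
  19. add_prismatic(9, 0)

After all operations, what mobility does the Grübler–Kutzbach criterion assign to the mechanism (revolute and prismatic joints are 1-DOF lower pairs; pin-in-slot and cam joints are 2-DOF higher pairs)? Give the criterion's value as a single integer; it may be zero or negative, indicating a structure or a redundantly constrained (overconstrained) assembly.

M = 11

link 0 = ground. State L|J1|J2 = 1|0|0
+link1  2|0|0
+link2  3|0|0
+link3  4|0|0
R(3,1) f=1→J1  4|1|0
+link4  5|1|0
C(4,3) f=2→J2  5|1|1
+link5  6|1|1
P(0,1) f=1→J1  6|2|1
+link6  7|2|1
PS(1,5) f=2→J2  7|2|2
+link7  8|2|2
R(6,0) f=1→J1  8|3|2
+link8  9|3|2
PS(7,4) f=2→J2  9|3|3
R(8,4) f=1→J1  9|4|3
P(2,0) f=1→J1  9|5|3
PS(8,5) f=2→J2  9|5|4
+link9  10|5|4
P(9,0) f=1→J1  10|6|4
M = 3(10−1)−2·6−4 = 27−12−4 = 11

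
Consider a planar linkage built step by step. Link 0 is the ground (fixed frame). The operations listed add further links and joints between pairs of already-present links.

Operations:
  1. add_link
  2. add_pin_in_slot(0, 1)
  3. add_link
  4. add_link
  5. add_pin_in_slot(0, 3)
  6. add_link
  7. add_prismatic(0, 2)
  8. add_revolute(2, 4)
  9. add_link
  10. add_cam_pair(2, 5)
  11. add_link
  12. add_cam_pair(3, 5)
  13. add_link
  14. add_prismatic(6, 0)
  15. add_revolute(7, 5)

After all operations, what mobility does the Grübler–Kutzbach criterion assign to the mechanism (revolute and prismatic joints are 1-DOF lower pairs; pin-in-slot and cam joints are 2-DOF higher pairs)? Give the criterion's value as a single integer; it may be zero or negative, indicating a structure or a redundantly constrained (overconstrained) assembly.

link 0 = ground. State L|J1|J2 = 1|0|0
+link1  2|0|0
PS(0,1) f=2→J2  2|0|1
+link2  3|0|1
+link3  4|0|1
PS(0,3) f=2→J2  4|0|2
+link4  5|0|2
P(0,2) f=1→J1  5|1|2
R(2,4) f=1→J1  5|2|2
+link5  6|2|2
C(2,5) f=2→J2  6|2|3
+link6  7|2|3
C(3,5) f=2→J2  7|2|4
+link7  8|2|4
P(6,0) f=1→J1  8|3|4
R(7,5) f=1→J1  8|4|4
M = 3(8−1)−2·4−4 = 21−8−4 = 9

M = 9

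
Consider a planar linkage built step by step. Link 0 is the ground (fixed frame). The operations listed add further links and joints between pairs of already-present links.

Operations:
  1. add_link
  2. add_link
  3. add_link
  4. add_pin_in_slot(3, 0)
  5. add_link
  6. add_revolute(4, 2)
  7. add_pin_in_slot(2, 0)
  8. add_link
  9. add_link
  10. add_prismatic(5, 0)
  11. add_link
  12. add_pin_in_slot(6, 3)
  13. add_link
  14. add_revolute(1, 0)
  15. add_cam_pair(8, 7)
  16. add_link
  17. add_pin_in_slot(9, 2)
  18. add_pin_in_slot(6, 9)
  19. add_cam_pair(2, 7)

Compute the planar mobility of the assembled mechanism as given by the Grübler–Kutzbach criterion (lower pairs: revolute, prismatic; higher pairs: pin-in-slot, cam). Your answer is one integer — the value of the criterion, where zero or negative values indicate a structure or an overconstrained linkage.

M = 14

L=1 J1=0 J2=0
add link → L=2 J1=0 J2=0
add link → L=3 J1=0 J2=0
add link → L=4 J1=0 J2=0
PS@3,0 dof=2 J2 → L=4 J1=0 J2=1
add link → L=5 J1=0 J2=1
R@4,2 dof=1 J1 → L=5 J1=1 J2=1
PS@2,0 dof=2 J2 → L=5 J1=1 J2=2
add link → L=6 J1=1 J2=2
add link → L=7 J1=1 J2=2
P@5,0 dof=1 J1 → L=7 J1=2 J2=2
add link → L=8 J1=2 J2=2
PS@6,3 dof=2 J2 → L=8 J1=2 J2=3
add link → L=9 J1=2 J2=3
R@1,0 dof=1 J1 → L=9 J1=3 J2=3
C@8,7 dof=2 J2 → L=9 J1=3 J2=4
add link → L=10 J1=3 J2=4
PS@9,2 dof=2 J2 → L=10 J1=3 J2=5
PS@6,9 dof=2 J2 → L=10 J1=3 J2=6
C@2,7 dof=2 J2 → L=10 J1=3 J2=7
M=3(L−1)−2J1−J2=3·9−2·3−7=14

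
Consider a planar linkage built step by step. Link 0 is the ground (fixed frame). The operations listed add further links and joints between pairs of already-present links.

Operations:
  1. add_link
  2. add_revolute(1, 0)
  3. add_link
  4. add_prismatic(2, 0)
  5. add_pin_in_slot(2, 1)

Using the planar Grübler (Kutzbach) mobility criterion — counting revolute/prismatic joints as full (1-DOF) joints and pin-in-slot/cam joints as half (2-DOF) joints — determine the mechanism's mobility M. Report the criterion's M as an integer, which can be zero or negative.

L=1 J1=0 J2=0
add link → L=2 J1=0 J2=0
R@1,0 dof=1 J1 → L=2 J1=1 J2=0
add link → L=3 J1=1 J2=0
P@2,0 dof=1 J1 → L=3 J1=2 J2=0
PS@2,1 dof=2 J2 → L=3 J1=2 J2=1
M=3(L−1)−2J1−J2=3·2−2·2−1=1

M = 1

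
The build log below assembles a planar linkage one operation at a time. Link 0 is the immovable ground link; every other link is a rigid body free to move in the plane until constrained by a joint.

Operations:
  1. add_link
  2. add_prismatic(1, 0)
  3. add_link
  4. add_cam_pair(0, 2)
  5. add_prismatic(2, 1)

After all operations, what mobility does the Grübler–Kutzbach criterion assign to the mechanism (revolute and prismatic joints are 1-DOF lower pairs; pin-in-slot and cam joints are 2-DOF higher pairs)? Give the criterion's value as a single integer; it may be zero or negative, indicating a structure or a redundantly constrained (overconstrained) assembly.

link 0 = ground. State L|J1|J2 = 1|0|0
+link1  2|0|0
P(1,0) f=1→J1  2|1|0
+link2  3|1|0
C(0,2) f=2→J2  3|1|1
P(2,1) f=1→J1  3|2|1
M = 3(3−1)−2·2−1 = 6−4−1 = 1

M = 1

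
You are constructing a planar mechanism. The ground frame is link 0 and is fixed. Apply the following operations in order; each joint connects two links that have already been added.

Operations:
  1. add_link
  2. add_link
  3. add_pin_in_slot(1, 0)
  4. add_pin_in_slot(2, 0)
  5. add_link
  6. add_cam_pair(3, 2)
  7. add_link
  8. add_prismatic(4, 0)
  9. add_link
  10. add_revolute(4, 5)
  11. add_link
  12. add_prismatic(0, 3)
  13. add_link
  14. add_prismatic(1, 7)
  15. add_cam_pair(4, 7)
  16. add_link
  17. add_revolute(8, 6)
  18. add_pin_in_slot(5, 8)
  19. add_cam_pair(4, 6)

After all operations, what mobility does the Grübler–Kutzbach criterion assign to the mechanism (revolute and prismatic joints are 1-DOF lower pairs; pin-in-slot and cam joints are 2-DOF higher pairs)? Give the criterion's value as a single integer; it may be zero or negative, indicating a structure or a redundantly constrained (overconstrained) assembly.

[1;0;0] (link 0 is ground)
L+ [2;0;0]
L+ [3;0;0]
PS(1,0)∈J2 [3;0;1]
PS(2,0)∈J2 [3;0;2]
L+ [4;0;2]
C(3,2)∈J2 [4;0;3]
L+ [5;0;3]
P(4,0)∈J1 [5;1;3]
L+ [6;1;3]
R(4,5)∈J1 [6;2;3]
L+ [7;2;3]
P(0,3)∈J1 [7;3;3]
L+ [8;3;3]
P(1,7)∈J1 [8;4;3]
C(4,7)∈J2 [8;4;4]
L+ [9;4;4]
R(8,6)∈J1 [9;5;4]
PS(5,8)∈J2 [9;5;5]
C(4,6)∈J2 [9;5;6]
mobility = 24 − 10 − 6 = 8

M = 8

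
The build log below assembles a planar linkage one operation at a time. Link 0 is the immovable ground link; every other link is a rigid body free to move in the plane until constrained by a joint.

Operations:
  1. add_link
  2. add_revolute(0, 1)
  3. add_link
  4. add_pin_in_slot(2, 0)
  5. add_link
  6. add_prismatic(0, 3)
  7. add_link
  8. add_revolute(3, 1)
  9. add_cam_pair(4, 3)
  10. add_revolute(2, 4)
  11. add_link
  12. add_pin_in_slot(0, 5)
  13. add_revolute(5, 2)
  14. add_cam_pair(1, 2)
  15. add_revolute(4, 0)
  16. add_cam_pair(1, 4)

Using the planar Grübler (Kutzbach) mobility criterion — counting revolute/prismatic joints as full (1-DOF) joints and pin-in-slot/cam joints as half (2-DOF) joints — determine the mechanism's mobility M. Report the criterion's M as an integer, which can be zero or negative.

ground; <1,0,0>
#1 <2,0,0>
R:0↔1 J1 <2,1,0>
#2 <3,1,0>
PS:2↔0 J2 <3,1,1>
#3 <4,1,1>
P:0↔3 J1 <4,2,1>
#4 <5,2,1>
R:3↔1 J1 <5,3,1>
C:4↔3 J2 <5,3,2>
R:2↔4 J1 <5,4,2>
#5 <6,4,2>
PS:0↔5 J2 <6,4,3>
R:5↔2 J1 <6,5,3>
C:1↔2 J2 <6,5,4>
R:4↔0 J1 <6,6,4>
C:1↔4 J2 <6,6,5>
3×5 − 2×6 − 1×5 = -2

M = -2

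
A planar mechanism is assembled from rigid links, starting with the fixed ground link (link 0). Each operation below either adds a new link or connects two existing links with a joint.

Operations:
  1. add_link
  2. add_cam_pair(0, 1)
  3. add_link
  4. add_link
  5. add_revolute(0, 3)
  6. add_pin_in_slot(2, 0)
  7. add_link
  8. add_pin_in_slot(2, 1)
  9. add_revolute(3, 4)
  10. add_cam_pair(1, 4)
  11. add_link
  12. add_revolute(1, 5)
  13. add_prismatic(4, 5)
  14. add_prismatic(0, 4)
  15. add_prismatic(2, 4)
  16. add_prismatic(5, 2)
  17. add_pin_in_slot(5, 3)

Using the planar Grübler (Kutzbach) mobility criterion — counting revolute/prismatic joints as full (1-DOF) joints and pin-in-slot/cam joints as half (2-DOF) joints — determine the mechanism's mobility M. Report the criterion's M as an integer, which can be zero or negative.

link 0 = ground. State L|J1|J2 = 1|0|0
+link1  2|0|0
C(0,1) f=2→J2  2|0|1
+link2  3|0|1
+link3  4|0|1
R(0,3) f=1→J1  4|1|1
PS(2,0) f=2→J2  4|1|2
+link4  5|1|2
PS(2,1) f=2→J2  5|1|3
R(3,4) f=1→J1  5|2|3
C(1,4) f=2→J2  5|2|4
+link5  6|2|4
R(1,5) f=1→J1  6|3|4
P(4,5) f=1→J1  6|4|4
P(0,4) f=1→J1  6|5|4
P(2,4) f=1→J1  6|6|4
P(5,2) f=1→J1  6|7|4
PS(5,3) f=2→J2  6|7|5
M = 3(6−1)−2·7−5 = 15−14−5 = -4

M = -4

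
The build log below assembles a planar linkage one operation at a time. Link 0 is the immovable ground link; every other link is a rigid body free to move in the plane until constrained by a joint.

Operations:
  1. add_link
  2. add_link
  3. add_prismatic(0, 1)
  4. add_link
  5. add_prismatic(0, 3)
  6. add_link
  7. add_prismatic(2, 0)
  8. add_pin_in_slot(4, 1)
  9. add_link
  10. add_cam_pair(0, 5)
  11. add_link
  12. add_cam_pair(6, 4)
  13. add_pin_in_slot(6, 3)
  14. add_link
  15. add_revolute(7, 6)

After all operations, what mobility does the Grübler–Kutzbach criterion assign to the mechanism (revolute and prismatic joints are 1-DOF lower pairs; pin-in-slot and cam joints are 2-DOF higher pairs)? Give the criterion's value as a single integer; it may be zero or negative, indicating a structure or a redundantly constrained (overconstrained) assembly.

L=1 J1=0 J2=0
add link → L=2 J1=0 J2=0
add link → L=3 J1=0 J2=0
P@0,1 dof=1 J1 → L=3 J1=1 J2=0
add link → L=4 J1=1 J2=0
P@0,3 dof=1 J1 → L=4 J1=2 J2=0
add link → L=5 J1=2 J2=0
P@2,0 dof=1 J1 → L=5 J1=3 J2=0
PS@4,1 dof=2 J2 → L=5 J1=3 J2=1
add link → L=6 J1=3 J2=1
C@0,5 dof=2 J2 → L=6 J1=3 J2=2
add link → L=7 J1=3 J2=2
C@6,4 dof=2 J2 → L=7 J1=3 J2=3
PS@6,3 dof=2 J2 → L=7 J1=3 J2=4
add link → L=8 J1=3 J2=4
R@7,6 dof=1 J1 → L=8 J1=4 J2=4
M=3(L−1)−2J1−J2=3·7−2·4−4=9

M = 9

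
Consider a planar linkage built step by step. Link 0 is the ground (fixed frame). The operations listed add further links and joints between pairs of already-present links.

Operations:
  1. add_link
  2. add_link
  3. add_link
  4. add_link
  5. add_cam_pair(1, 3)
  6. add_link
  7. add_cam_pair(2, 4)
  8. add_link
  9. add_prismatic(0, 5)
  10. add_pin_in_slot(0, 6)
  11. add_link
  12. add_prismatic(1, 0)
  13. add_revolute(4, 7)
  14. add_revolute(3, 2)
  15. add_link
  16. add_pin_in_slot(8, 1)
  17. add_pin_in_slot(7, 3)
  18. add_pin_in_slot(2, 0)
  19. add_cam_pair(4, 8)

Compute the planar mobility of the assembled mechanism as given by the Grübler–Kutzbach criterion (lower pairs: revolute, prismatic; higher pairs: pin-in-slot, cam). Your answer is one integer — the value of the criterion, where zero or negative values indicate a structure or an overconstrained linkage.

L=1 J1=0 J2=0
add link → L=2 J1=0 J2=0
add link → L=3 J1=0 J2=0
add link → L=4 J1=0 J2=0
add link → L=5 J1=0 J2=0
C@1,3 dof=2 J2 → L=5 J1=0 J2=1
add link → L=6 J1=0 J2=1
C@2,4 dof=2 J2 → L=6 J1=0 J2=2
add link → L=7 J1=0 J2=2
P@0,5 dof=1 J1 → L=7 J1=1 J2=2
PS@0,6 dof=2 J2 → L=7 J1=1 J2=3
add link → L=8 J1=1 J2=3
P@1,0 dof=1 J1 → L=8 J1=2 J2=3
R@4,7 dof=1 J1 → L=8 J1=3 J2=3
R@3,2 dof=1 J1 → L=8 J1=4 J2=3
add link → L=9 J1=4 J2=3
PS@8,1 dof=2 J2 → L=9 J1=4 J2=4
PS@7,3 dof=2 J2 → L=9 J1=4 J2=5
PS@2,0 dof=2 J2 → L=9 J1=4 J2=6
C@4,8 dof=2 J2 → L=9 J1=4 J2=7
M=3(L−1)−2J1−J2=3·8−2·4−7=9

M = 9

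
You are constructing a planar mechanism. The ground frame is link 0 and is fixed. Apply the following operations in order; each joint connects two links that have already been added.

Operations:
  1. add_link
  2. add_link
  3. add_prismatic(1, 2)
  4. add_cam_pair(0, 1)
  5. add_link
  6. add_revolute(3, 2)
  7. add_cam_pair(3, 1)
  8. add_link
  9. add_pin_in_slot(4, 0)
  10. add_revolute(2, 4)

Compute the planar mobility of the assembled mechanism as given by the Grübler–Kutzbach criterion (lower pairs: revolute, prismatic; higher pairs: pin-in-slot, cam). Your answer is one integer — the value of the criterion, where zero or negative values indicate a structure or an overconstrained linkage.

[1;0;0] (link 0 is ground)
L+ [2;0;0]
L+ [3;0;0]
P(1,2)∈J1 [3;1;0]
C(0,1)∈J2 [3;1;1]
L+ [4;1;1]
R(3,2)∈J1 [4;2;1]
C(3,1)∈J2 [4;2;2]
L+ [5;2;2]
PS(4,0)∈J2 [5;2;3]
R(2,4)∈J1 [5;3;3]
mobility = 12 − 6 − 3 = 3

M = 3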